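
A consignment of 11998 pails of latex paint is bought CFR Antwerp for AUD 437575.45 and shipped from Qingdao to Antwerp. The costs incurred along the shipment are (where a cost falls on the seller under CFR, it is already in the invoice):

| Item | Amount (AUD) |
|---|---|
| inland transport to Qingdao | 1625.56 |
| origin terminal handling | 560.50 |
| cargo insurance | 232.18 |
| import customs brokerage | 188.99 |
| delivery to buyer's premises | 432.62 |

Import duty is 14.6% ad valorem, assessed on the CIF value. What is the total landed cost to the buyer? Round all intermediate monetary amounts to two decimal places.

Total landed cost: AUD 502349.15

CFR: the seller pays costs through ocean freight to the destination port, but not insurance.
Already in the invoice (seller's account under CFR): inland to port, origin terminal — exclude.
CIF value = CFR price + insurance = 437575.45 + 232.18 = 437807.63
Import duty = 437807.63 × 14.6% = 63919.91
Buyer bears: insurance 232.18 + brokerage 188.99 + delivery 432.62 + duty 63919.91 = 64773.70
Landed cost = invoice 437575.45 + 64773.70 = 502349.15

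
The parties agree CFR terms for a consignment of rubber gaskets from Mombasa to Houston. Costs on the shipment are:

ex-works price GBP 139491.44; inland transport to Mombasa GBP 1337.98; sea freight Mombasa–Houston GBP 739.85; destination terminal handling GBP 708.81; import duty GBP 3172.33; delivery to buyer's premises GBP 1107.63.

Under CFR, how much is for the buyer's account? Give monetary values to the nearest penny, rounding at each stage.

Buyer's account: GBP 4988.77

CFR: the seller pays costs through ocean freight to the destination port, but not insurance.
Seller's account: goods 139491.44 + inland to port 1337.98 + freight 739.85 = 141569.27
Buyer's account: destination terminal 708.81 + duty 3172.33 + delivery 1107.63 = 4988.77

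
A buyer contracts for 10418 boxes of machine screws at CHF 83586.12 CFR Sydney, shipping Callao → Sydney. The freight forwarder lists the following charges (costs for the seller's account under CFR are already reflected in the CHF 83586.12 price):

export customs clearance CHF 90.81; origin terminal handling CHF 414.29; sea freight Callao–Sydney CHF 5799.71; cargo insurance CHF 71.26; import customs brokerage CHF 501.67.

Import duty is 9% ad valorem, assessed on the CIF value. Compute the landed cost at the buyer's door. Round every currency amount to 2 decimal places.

CFR: the seller pays costs through ocean freight to the destination port, but not insurance.
Already in the invoice (seller's account under CFR): export clearance, origin terminal, freight — exclude.
CIF value = CFR price + insurance = 83586.12 + 71.26 = 83657.38
Import duty = 83657.38 × 9% = 7529.16
Buyer bears: insurance 71.26 + brokerage 501.67 + duty 7529.16 = 8102.09
Landed cost = invoice 83586.12 + 8102.09 = 91688.21

Total landed cost: CHF 91688.21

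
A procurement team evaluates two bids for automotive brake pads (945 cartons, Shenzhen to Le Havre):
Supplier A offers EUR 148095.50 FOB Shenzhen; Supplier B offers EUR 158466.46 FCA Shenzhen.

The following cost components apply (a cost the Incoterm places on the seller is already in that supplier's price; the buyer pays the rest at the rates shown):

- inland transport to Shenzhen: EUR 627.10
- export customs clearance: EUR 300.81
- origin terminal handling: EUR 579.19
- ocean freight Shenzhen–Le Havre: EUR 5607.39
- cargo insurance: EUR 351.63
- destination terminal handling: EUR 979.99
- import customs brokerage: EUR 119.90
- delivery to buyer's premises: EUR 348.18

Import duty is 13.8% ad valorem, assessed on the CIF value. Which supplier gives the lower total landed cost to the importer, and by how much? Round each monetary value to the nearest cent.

Supplier A (FOB):
CIF value = FOB price + freight + insurance = 148095.50 + 5607.39 + 351.63 = 154054.52
Import duty = 154054.52 × 13.8% = 21259.52
Buyer bears (A): 5607.39 + 351.63 + 979.99 + 119.90 + 348.18 = 7407.09
Landed cost (A) = invoice 148095.50 + 7407.09 + duty 21259.52 = 176762.11
Supplier B (FCA):
CIF value = FCA price + origin terminal + freight + insurance = 158466.46 + 579.19 + 5607.39 + 351.63 = 165004.67
Import duty = 165004.67 × 13.8% = 22770.64
Buyer bears (B): 579.19 + 5607.39 + 351.63 + 979.99 + 119.90 + 348.18 = 7986.28
Landed cost (B) = invoice 158466.46 + 7986.28 + duty 22770.64 = 189223.38
Difference = |176762.11 − 189223.38| = 12461.27

Supplier A is cheaper by EUR 12461.27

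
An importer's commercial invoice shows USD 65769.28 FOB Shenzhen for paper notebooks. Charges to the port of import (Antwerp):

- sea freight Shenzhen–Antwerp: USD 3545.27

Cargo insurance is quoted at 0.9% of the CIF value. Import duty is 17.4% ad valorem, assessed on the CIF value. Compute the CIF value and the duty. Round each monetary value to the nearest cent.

CIF value: USD 69944.05; import duty: USD 12170.26

Let C be the CIF value. C = FOB price + freight + 0.9% × C
C − 0.9% × C = 65769.28 + 3545.27
0.991 × C = 69314.55
C = 69314.55 / 0.991 = 69944.05
Insurance premium = 0.9% × 69944.05 = 629.50
Import duty = 69944.05 × 17.4% = 12170.26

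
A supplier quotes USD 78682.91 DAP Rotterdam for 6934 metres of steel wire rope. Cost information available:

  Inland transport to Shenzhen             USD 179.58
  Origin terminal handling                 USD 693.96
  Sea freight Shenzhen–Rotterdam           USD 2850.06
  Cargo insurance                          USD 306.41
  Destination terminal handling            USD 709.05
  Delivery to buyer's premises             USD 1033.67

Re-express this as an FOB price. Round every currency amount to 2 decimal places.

Not relevant to the conversion: inland to port, origin terminal — on the seller under both DAP and FOB; already in the DAP price and stays in the FOB price.
From DAP to FOB, the seller no longer bears: freight, insurance, destination terminal, delivery.
FOB price = 78682.91 − 2850.06 − 306.41 − 709.05 − 1033.67 = 73783.72

FOB price: USD 73783.72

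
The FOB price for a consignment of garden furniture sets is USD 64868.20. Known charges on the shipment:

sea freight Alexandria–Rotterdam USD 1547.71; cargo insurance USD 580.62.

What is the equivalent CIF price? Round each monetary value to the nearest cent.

From FOB to CIF, the seller additionally bears: freight, insurance.
CIF price = 64868.20 + 1547.71 + 580.62 = 66996.53

CIF price: USD 66996.53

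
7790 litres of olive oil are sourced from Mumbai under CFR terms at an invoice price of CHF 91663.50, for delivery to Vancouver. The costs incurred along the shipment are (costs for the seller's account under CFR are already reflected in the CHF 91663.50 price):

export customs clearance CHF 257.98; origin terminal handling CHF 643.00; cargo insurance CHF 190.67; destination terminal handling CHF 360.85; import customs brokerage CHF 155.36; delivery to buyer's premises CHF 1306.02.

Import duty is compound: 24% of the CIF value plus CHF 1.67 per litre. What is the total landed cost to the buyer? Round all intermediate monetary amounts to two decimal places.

CFR: the seller pays costs through ocean freight to the destination port, but not insurance.
Already in the invoice (seller's account under CFR): export clearance, origin terminal — exclude.
CIF value = CFR price + insurance = 91663.50 + 190.67 = 91854.17
Ad valorem component: 91854.17 × 24% = 22045.00
Specific component: 7790 × 1.67 = 13009.30
Import duty = 22045.00 + 13009.30 = 35054.30
Buyer bears: insurance 190.67 + destination terminal 360.85 + brokerage 155.36 + delivery 1306.02 + duty 35054.30 = 37067.20
Landed cost = invoice 91663.50 + 37067.20 = 128730.70

Total landed cost: CHF 128730.70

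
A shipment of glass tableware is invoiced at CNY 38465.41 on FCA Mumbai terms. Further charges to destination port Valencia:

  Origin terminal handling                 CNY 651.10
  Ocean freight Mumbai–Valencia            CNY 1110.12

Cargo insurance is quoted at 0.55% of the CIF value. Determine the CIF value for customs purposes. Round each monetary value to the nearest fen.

CIF value: CNY 40449.10

Let C be the CIF value. C = FCA price + pre-shipment costs + freight + 0.55% × C
C − 0.55% × C = 38465.41 + 651.10 + 1110.12
0.9945 × C = 40226.63
C = 40226.63 / 0.9945 = 40449.10
Insurance premium = 0.55% × 40449.10 = 222.47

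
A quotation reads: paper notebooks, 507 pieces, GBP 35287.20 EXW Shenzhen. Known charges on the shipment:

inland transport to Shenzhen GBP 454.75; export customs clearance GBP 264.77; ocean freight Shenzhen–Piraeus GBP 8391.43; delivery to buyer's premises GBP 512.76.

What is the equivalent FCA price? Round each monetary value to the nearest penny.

FCA price: GBP 36006.72

Not relevant to the conversion: delivery, freight — on the buyer under both terms; not part of either seller's price.
From EXW to FCA, the seller additionally bears: inland to port, export clearance.
FCA price = 35287.20 + 454.75 + 264.77 = 36006.72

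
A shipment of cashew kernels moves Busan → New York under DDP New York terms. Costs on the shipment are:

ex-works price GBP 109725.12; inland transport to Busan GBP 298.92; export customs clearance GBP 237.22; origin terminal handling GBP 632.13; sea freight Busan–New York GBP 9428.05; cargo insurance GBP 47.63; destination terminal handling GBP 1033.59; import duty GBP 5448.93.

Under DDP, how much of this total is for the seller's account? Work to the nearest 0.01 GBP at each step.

DDP: the seller bears all costs including import duty.
Seller's account: goods 109725.12 + inland to port 298.92 + export clearance 237.22 + origin terminal 632.13 + freight 9428.05 + insurance 47.63 + destination terminal 1033.59 + duty 5448.93 = 126851.59
Buyer's account: 0.00

Seller's account: GBP 126851.59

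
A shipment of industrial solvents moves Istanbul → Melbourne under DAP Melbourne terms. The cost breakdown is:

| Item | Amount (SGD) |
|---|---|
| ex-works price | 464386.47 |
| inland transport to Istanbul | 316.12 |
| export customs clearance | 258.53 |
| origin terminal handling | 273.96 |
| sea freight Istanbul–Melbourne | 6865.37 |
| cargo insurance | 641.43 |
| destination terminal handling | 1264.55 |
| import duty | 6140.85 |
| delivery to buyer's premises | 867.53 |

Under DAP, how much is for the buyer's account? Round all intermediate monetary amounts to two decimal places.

DAP: the seller bears all costs to the named destination except import duty and clearance.
Seller's account: goods 464386.47 + inland to port 316.12 + export clearance 258.53 + origin terminal 273.96 + freight 6865.37 + insurance 641.43 + destination terminal 1264.55 + delivery 867.53 = 474873.96
Buyer's account: duty 6140.85 = 6140.85

Buyer's account: SGD 6140.85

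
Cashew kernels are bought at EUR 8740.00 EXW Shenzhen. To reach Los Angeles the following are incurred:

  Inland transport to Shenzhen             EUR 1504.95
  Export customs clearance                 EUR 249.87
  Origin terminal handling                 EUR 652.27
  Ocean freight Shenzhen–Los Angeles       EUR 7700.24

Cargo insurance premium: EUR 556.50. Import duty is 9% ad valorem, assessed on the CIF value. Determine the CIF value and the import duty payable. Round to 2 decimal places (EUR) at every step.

CIF = EXW price + pre-shipment costs + freight + insurance
CIF = 8740.00 + 1504.95 + 249.87 + 652.27 + 7700.24 + 556.50 = 19403.83
Import duty = 19403.83 × 9% = 1746.34

CIF value: EUR 19403.83; import duty: EUR 1746.34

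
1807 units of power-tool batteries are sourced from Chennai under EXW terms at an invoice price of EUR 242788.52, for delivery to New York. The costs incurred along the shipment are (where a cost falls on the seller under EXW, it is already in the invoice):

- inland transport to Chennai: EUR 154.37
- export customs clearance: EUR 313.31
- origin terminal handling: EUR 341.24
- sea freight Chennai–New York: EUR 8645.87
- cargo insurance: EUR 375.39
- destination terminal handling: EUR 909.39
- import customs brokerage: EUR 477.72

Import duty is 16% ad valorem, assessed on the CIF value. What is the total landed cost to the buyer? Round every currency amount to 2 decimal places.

Total landed cost: EUR 294424.80

EXW: the seller makes goods available at their premises; the buyer bears all onward costs.
CIF value = EXW price + inland to port + export clearance + origin terminal + freight + insurance = 242788.52 + 154.37 + 313.31 + 341.24 + 8645.87 + 375.39 = 252618.70
Import duty = 252618.70 × 16% = 40418.99
Buyer bears: inland to port 154.37 + export clearance 313.31 + origin terminal 341.24 + freight 8645.87 + insurance 375.39 + destination terminal 909.39 + brokerage 477.72 + duty 40418.99 = 51636.28
Landed cost = invoice 242788.52 + 51636.28 = 294424.80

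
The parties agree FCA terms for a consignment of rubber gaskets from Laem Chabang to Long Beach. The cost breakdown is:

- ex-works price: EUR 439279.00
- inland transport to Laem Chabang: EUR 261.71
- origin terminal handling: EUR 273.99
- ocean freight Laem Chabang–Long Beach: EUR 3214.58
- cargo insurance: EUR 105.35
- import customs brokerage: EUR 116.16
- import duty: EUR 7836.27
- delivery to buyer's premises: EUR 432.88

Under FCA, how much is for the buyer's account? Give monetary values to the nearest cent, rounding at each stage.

FCA: the seller delivers export-cleared goods to the carrier; the buyer bears costs from that point.
Seller's account: goods 439279.00 + inland to port 261.71 = 439540.71
Buyer's account: origin terminal 273.99 + freight 3214.58 + insurance 105.35 + brokerage 116.16 + duty 7836.27 + delivery 432.88 = 11979.23

Buyer's account: EUR 11979.23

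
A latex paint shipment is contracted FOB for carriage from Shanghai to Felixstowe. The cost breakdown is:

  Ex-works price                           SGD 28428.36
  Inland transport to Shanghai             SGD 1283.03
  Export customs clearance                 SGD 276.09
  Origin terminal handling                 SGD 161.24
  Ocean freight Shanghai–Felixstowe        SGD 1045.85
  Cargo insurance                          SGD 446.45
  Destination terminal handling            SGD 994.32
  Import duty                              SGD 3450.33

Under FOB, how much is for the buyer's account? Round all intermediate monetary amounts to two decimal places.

Buyer's account: SGD 5936.95

FOB: the seller bears costs until goods are on board at the origin port; the buyer bears freight, insurance and all costs thereafter.
Seller's account: goods 28428.36 + inland to port 1283.03 + export clearance 276.09 + origin terminal 161.24 = 30148.72
Buyer's account: freight 1045.85 + insurance 446.45 + destination terminal 994.32 + duty 3450.33 = 5936.95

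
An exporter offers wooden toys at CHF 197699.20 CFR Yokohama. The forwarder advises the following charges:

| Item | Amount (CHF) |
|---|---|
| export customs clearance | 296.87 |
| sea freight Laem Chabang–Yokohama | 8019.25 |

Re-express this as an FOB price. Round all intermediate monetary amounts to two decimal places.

Not relevant to the conversion: export clearance — on the seller under both CFR and FOB; already in the CFR price and stays in the FOB price.
From CFR to FOB, the seller no longer bears: freight.
FOB price = 197699.20 − 8019.25 = 189679.95

FOB price: CHF 189679.95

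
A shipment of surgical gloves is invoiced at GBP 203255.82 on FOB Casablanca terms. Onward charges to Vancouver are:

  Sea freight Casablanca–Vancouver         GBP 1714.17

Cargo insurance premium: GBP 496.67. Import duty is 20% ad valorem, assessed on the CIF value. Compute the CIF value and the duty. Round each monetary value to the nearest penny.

CIF = FOB price + freight + insurance
CIF = 203255.82 + 1714.17 + 496.67 = 205466.66
Import duty = 205466.66 × 20% = 41093.33

CIF value: GBP 205466.66; import duty: GBP 41093.33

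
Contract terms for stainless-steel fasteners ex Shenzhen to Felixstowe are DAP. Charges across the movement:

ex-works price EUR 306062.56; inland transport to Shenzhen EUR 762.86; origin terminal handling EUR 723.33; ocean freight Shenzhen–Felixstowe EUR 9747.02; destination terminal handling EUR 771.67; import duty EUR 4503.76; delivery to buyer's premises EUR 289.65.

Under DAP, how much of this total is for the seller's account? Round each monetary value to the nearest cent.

DAP: the seller bears all costs to the named destination except import duty and clearance.
Seller's account: goods 306062.56 + inland to port 762.86 + origin terminal 723.33 + freight 9747.02 + destination terminal 771.67 + delivery 289.65 = 318357.09
Buyer's account: duty 4503.76 = 4503.76

Seller's account: EUR 318357.09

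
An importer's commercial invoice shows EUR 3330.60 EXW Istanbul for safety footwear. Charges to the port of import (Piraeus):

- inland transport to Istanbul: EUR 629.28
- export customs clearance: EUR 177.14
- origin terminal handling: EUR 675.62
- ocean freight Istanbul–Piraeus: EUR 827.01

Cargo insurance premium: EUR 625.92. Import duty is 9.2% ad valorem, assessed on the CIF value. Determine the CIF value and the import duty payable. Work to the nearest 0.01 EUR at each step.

CIF = EXW price + pre-shipment costs + freight + insurance
CIF = 3330.60 + 629.28 + 177.14 + 675.62 + 827.01 + 625.92 = 6265.57
Import duty = 6265.57 × 9.2% = 576.43

CIF value: EUR 6265.57; import duty: EUR 576.43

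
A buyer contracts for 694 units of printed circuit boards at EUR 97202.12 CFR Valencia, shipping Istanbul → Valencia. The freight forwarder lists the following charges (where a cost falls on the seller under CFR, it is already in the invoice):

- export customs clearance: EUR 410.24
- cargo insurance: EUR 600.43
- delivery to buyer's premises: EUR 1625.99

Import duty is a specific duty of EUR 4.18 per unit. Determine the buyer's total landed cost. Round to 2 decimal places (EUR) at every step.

Total landed cost: EUR 102329.46

CFR: the seller pays costs through ocean freight to the destination port, but not insurance.
Already in the invoice (seller's account under CFR): export clearance — exclude.
CIF value = CFR price + insurance = 97202.12 + 600.43 = 97802.55
Import duty = 694 × 4.18 = 2900.92
Buyer bears: insurance 600.43 + delivery 1625.99 + duty 2900.92 = 5127.34
Landed cost = invoice 97202.12 + 5127.34 = 102329.46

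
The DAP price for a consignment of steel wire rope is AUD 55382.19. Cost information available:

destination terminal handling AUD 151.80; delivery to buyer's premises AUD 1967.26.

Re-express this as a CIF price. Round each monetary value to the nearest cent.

CIF price: AUD 53263.13

From DAP to CIF, the seller no longer bears: destination terminal, delivery.
CIF price = 55382.19 − 151.80 − 1967.26 = 53263.13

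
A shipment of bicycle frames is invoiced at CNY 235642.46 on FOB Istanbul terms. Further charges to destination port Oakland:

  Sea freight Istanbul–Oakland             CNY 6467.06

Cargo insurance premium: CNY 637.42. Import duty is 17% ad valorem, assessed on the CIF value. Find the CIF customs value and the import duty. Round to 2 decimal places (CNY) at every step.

CIF value: CNY 242746.94; import duty: CNY 41266.98

CIF = FOB price + freight + insurance
CIF = 235642.46 + 6467.06 + 637.42 = 242746.94
Import duty = 242746.94 × 17% = 41266.98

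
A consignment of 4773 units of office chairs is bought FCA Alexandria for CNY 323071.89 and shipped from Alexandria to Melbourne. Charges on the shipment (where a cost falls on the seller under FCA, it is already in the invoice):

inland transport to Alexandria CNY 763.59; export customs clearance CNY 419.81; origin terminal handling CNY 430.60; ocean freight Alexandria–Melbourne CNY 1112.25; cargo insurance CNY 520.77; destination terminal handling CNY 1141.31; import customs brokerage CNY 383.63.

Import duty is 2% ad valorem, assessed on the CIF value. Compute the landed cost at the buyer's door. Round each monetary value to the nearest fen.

Total landed cost: CNY 333163.16

FCA: the seller delivers export-cleared goods to the carrier; the buyer bears costs from that point.
Already in the invoice (seller's account under FCA): inland to port, export clearance — exclude.
CIF value = FCA price + origin terminal + freight + insurance = 323071.89 + 430.60 + 1112.25 + 520.77 = 325135.51
Import duty = 325135.51 × 2% = 6502.71
Buyer bears: origin terminal 430.60 + freight 1112.25 + insurance 520.77 + destination terminal 1141.31 + brokerage 383.63 + duty 6502.71 = 10091.27
Landed cost = invoice 323071.89 + 10091.27 = 333163.16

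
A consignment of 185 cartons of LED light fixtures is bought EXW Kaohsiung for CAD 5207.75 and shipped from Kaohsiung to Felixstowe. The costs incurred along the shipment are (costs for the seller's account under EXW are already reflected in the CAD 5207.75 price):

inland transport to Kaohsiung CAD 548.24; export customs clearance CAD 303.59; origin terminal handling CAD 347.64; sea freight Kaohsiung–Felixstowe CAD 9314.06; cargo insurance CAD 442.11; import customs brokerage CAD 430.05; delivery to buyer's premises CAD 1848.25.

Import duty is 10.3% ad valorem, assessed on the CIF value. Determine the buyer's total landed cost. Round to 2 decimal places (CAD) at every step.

Total landed cost: CAD 20106.52

EXW: the seller makes goods available at their premises; the buyer bears all onward costs.
CIF value = EXW price + inland to port + export clearance + origin terminal + freight + insurance = 5207.75 + 548.24 + 303.59 + 347.64 + 9314.06 + 442.11 = 16163.39
Import duty = 16163.39 × 10.3% = 1664.83
Buyer bears: inland to port 548.24 + export clearance 303.59 + origin terminal 347.64 + freight 9314.06 + insurance 442.11 + brokerage 430.05 + delivery 1848.25 + duty 1664.83 = 14898.77
Landed cost = invoice 5207.75 + 14898.77 = 20106.52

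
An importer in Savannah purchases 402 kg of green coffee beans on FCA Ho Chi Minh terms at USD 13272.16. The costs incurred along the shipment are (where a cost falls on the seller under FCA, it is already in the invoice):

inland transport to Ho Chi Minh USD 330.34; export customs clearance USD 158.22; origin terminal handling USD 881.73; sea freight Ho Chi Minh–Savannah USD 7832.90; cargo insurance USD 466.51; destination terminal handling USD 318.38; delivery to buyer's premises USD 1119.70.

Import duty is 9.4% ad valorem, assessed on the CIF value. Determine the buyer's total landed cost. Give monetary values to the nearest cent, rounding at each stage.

FCA: the seller delivers export-cleared goods to the carrier; the buyer bears costs from that point.
Already in the invoice (seller's account under FCA): inland to port, export clearance — exclude.
CIF value = FCA price + origin terminal + freight + insurance = 13272.16 + 881.73 + 7832.90 + 466.51 = 22453.30
Import duty = 22453.30 × 9.4% = 2110.61
Buyer bears: origin terminal 881.73 + freight 7832.90 + insurance 466.51 + destination terminal 318.38 + delivery 1119.70 + duty 2110.61 = 12729.83
Landed cost = invoice 13272.16 + 12729.83 = 26001.99

Total landed cost: USD 26001.99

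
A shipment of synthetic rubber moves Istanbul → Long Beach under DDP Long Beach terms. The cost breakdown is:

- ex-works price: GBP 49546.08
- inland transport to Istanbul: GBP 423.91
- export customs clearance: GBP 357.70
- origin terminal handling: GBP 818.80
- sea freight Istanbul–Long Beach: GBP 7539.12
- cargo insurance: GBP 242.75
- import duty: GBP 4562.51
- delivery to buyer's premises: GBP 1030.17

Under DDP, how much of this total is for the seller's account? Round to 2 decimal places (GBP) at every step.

Seller's account: GBP 64521.04

DDP: the seller bears all costs including import duty.
Seller's account: goods 49546.08 + inland to port 423.91 + export clearance 357.70 + origin terminal 818.80 + freight 7539.12 + insurance 242.75 + duty 4562.51 + delivery 1030.17 = 64521.04
Buyer's account: 0.00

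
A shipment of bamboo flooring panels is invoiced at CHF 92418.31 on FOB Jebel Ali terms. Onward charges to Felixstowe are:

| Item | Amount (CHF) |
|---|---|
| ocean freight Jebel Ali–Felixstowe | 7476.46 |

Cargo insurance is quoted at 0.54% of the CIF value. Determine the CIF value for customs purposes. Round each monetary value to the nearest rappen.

CIF value: CHF 100437.13

Let C be the CIF value. C = FOB price + freight + 0.54% × C
C − 0.54% × C = 92418.31 + 7476.46
0.9946 × C = 99894.77
C = 99894.77 / 0.9946 = 100437.13
Insurance premium = 0.54% × 100437.13 = 542.36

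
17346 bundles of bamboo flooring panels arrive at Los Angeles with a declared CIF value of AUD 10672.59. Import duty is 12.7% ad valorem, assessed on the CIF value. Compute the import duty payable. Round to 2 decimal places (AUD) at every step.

Import duty: AUD 1355.42

Import duty = 10672.59 × 12.7% = 1355.42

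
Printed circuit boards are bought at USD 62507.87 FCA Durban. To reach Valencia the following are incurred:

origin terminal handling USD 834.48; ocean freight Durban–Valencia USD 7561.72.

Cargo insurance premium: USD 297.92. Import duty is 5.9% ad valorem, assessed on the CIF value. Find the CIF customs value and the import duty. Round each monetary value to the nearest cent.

CIF = FCA price + pre-shipment costs + freight + insurance
CIF = 62507.87 + 834.48 + 7561.72 + 297.92 = 71201.99
Import duty = 71201.99 × 5.9% = 4200.92

CIF value: USD 71201.99; import duty: USD 4200.92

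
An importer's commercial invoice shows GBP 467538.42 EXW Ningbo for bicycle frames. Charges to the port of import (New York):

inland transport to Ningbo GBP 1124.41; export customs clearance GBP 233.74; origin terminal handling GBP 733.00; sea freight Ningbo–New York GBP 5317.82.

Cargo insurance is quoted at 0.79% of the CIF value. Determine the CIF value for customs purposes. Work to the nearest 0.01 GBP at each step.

Let C be the CIF value. C = EXW price + pre-shipment costs + freight + 0.79% × C
C − 0.79% × C = 467538.42 + 1124.41 + 233.74 + 733.00 + 5317.82
0.9921 × C = 474947.39
C = 474947.39 / 0.9921 = 478729.35
Insurance premium = 0.79% × 478729.35 = 3781.96

CIF value: GBP 478729.35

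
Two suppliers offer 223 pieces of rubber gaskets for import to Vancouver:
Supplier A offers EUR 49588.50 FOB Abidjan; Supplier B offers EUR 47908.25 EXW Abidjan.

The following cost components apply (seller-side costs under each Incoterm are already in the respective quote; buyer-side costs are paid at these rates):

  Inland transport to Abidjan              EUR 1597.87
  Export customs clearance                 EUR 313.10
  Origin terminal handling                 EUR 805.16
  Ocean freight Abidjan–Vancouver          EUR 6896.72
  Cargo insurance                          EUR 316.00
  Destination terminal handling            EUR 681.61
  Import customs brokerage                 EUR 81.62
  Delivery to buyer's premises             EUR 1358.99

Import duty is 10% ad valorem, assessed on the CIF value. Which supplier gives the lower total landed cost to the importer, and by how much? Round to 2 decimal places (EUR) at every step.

Supplier A is cheaper by EUR 1139.47

Supplier A (FOB):
CIF value = FOB price + freight + insurance = 49588.50 + 6896.72 + 316.00 = 56801.22
Import duty = 56801.22 × 10% = 5680.12
Buyer bears (A): 6896.72 + 316.00 + 681.61 + 81.62 + 1358.99 = 9334.94
Landed cost (A) = invoice 49588.50 + 9334.94 + duty 5680.12 = 64603.56
Supplier B (EXW):
CIF value = EXW price + inland to port + export clearance + origin terminal + freight + insurance = 47908.25 + 1597.87 + 313.10 + 805.16 + 6896.72 + 316.00 = 57837.10
Import duty = 57837.10 × 10% = 5783.71
Buyer bears (B): 1597.87 + 313.10 + 805.16 + 6896.72 + 316.00 + 681.61 + 81.62 + 1358.99 = 12051.07
Landed cost (B) = invoice 47908.25 + 12051.07 + duty 5783.71 = 65743.03
Difference = |64603.56 − 65743.03| = 1139.47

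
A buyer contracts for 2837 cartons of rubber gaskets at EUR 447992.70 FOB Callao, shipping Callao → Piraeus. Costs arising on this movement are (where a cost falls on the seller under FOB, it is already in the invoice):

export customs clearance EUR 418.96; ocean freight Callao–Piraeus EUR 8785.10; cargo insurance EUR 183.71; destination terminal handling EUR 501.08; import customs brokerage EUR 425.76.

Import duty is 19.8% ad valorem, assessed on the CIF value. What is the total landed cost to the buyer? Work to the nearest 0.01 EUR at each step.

FOB: the seller bears costs until goods are on board at the origin port; the buyer bears freight, insurance and all costs thereafter.
Already in the invoice (seller's account under FOB): export clearance — exclude.
CIF value = FOB price + freight + insurance = 447992.70 + 8785.10 + 183.71 = 456961.51
Import duty = 456961.51 × 19.8% = 90478.38
Buyer bears: freight 8785.10 + insurance 183.71 + destination terminal 501.08 + brokerage 425.76 + duty 90478.38 = 100374.03
Landed cost = invoice 447992.70 + 100374.03 = 548366.73

Total landed cost: EUR 548366.73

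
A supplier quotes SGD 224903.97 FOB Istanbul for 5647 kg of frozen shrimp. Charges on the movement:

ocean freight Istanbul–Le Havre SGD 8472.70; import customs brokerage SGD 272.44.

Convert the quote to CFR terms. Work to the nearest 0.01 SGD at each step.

CFR price: SGD 233376.67

Not relevant to the conversion: brokerage — on the buyer under both terms; not part of either seller's price.
From FOB to CFR, the seller additionally bears: freight.
CFR price = 224903.97 + 8472.70 = 233376.67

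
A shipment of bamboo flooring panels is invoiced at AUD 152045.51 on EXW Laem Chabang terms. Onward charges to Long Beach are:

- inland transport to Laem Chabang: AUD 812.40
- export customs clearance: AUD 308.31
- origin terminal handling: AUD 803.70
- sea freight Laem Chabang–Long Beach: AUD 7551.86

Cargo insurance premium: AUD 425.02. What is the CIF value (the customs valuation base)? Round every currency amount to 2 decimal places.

CIF value: AUD 161946.80

CIF = EXW price + pre-shipment costs + freight + insurance
CIF = 152045.51 + 812.40 + 308.31 + 803.70 + 7551.86 + 425.02 = 161946.80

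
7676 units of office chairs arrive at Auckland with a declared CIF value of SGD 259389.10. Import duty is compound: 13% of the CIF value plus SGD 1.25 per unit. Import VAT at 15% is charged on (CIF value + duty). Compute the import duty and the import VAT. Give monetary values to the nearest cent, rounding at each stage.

Import duty: SGD 43315.58; import VAT: SGD 45405.70

Ad valorem component: 259389.10 × 13% = 33720.58
Specific component: 7676 × 1.25 = 9595.00
Import duty = 33720.58 + 9595.00 = 43315.58
VAT base = CIF + duty = 259389.10 + 43315.58 = 302704.68
Import VAT = 302704.68 × 15% = 45405.70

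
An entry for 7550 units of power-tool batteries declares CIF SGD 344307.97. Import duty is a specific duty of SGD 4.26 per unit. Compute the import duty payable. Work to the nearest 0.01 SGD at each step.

Import duty = 7550 × 4.26 = 32163.00

Import duty: SGD 32163.00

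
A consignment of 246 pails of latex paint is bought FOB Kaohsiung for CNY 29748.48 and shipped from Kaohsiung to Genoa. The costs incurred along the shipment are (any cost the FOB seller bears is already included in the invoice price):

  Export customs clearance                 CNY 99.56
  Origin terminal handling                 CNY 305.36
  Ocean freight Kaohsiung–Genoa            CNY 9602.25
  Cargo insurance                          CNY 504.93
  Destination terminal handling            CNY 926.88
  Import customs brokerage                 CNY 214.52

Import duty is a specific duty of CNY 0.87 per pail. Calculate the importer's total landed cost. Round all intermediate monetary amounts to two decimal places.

FOB: the seller bears costs until goods are on board at the origin port; the buyer bears freight, insurance and all costs thereafter.
Already in the invoice (seller's account under FOB): export clearance, origin terminal — exclude.
CIF value = FOB price + freight + insurance = 29748.48 + 9602.25 + 504.93 = 39855.66
Import duty = 246 × 0.87 = 214.02
Buyer bears: freight 9602.25 + insurance 504.93 + destination terminal 926.88 + brokerage 214.52 + duty 214.02 = 11462.60
Landed cost = invoice 29748.48 + 11462.60 = 41211.08

Total landed cost: CNY 41211.08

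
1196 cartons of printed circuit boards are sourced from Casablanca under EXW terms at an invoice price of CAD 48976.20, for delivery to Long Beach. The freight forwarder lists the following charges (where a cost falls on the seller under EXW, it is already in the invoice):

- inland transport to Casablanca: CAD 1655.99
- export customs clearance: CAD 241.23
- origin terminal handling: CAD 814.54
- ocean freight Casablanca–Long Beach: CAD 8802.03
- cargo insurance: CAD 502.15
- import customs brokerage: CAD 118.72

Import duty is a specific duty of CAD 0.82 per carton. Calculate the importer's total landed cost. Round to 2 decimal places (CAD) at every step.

Total landed cost: CAD 62091.58

EXW: the seller makes goods available at their premises; the buyer bears all onward costs.
CIF value = EXW price + inland to port + export clearance + origin terminal + freight + insurance = 48976.20 + 1655.99 + 241.23 + 814.54 + 8802.03 + 502.15 = 60992.14
Import duty = 1196 × 0.82 = 980.72
Buyer bears: inland to port 1655.99 + export clearance 241.23 + origin terminal 814.54 + freight 8802.03 + insurance 502.15 + brokerage 118.72 + duty 980.72 = 13115.38
Landed cost = invoice 48976.20 + 13115.38 = 62091.58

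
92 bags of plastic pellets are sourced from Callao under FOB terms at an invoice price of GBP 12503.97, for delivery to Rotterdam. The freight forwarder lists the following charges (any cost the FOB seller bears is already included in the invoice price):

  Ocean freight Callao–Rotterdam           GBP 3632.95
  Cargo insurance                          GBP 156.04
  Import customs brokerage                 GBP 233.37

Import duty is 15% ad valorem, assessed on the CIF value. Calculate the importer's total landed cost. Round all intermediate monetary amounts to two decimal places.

FOB: the seller bears costs until goods are on board at the origin port; the buyer bears freight, insurance and all costs thereafter.
CIF value = FOB price + freight + insurance = 12503.97 + 3632.95 + 156.04 = 16292.96
Import duty = 16292.96 × 15% = 2443.94
Buyer bears: freight 3632.95 + insurance 156.04 + brokerage 233.37 + duty 2443.94 = 6466.30
Landed cost = invoice 12503.97 + 6466.30 = 18970.27

Total landed cost: GBP 18970.27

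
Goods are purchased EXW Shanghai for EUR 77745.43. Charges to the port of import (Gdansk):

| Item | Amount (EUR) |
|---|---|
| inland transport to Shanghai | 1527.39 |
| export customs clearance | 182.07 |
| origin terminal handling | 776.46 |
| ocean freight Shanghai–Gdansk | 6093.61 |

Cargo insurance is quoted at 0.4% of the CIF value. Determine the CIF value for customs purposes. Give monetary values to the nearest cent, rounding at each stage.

CIF value: EUR 86671.65

Let C be the CIF value. C = EXW price + pre-shipment costs + freight + 0.4% × C
C − 0.4% × C = 77745.43 + 1527.39 + 182.07 + 776.46 + 6093.61
0.996 × C = 86324.96
C = 86324.96 / 0.996 = 86671.65
Insurance premium = 0.4% × 86671.65 = 346.69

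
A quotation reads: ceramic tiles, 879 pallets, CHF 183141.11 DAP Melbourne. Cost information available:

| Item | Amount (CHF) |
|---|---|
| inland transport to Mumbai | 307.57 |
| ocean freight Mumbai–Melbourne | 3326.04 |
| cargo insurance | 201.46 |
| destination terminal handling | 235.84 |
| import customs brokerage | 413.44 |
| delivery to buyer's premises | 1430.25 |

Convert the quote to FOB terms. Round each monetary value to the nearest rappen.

Not relevant to the conversion: inland to port — on the seller under both DAP and FOB; already in the DAP price and stays in the FOB price. brokerage — on the buyer under both terms; not part of either seller's price.
From DAP to FOB, the seller no longer bears: freight, insurance, destination terminal, delivery.
FOB price = 183141.11 − 3326.04 − 201.46 − 235.84 − 1430.25 = 177947.52

FOB price: CHF 177947.52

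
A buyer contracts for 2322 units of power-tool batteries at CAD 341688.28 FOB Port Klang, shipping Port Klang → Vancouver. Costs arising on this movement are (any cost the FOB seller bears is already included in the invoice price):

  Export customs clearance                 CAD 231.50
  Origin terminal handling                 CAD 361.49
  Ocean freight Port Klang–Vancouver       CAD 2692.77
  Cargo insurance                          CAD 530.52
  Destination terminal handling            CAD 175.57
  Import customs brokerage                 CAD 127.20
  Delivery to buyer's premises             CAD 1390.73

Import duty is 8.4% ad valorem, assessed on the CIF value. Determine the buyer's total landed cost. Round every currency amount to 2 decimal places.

FOB: the seller bears costs until goods are on board at the origin port; the buyer bears freight, insurance and all costs thereafter.
Already in the invoice (seller's account under FOB): export clearance, origin terminal — exclude.
CIF value = FOB price + freight + insurance = 341688.28 + 2692.77 + 530.52 = 344911.57
Import duty = 344911.57 × 8.4% = 28972.57
Buyer bears: freight 2692.77 + insurance 530.52 + destination terminal 175.57 + brokerage 127.20 + delivery 1390.73 + duty 28972.57 = 33889.36
Landed cost = invoice 341688.28 + 33889.36 = 375577.64

Total landed cost: CAD 375577.64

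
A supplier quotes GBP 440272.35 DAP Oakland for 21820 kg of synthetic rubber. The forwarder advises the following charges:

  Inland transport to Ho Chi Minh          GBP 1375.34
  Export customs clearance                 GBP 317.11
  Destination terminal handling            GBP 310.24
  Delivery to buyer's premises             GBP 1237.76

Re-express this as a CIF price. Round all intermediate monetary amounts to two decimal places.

CIF price: GBP 438724.35

Not relevant to the conversion: export clearance, inland to port — on the seller under both DAP and CIF; already in the DAP price and stays in the CIF price.
From DAP to CIF, the seller no longer bears: destination terminal, delivery.
CIF price = 440272.35 − 310.24 − 1237.76 = 438724.35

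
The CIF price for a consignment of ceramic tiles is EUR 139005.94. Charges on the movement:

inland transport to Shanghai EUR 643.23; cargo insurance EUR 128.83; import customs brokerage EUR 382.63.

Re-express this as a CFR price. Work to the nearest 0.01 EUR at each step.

CFR price: EUR 138877.11

Not relevant to the conversion: inland to port — on the seller under both CIF and CFR; already in the CIF price and stays in the CFR price. brokerage — on the buyer under both terms; not part of either seller's price.
From CIF to CFR, the seller no longer bears: insurance.
CFR price = 139005.94 − 128.83 = 138877.11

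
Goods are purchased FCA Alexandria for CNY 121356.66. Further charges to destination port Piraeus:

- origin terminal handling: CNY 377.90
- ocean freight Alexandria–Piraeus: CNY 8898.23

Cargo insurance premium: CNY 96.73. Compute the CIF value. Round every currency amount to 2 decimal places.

CIF = FCA price + pre-shipment costs + freight + insurance
CIF = 121356.66 + 377.90 + 8898.23 + 96.73 = 130729.52

CIF value: CNY 130729.52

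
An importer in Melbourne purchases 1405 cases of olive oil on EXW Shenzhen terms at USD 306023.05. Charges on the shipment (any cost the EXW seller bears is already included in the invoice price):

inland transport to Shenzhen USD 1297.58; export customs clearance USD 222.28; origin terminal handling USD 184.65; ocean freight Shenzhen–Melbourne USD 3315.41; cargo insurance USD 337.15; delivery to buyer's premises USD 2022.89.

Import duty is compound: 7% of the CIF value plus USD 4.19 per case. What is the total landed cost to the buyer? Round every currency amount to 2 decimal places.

EXW: the seller makes goods available at their premises; the buyer bears all onward costs.
CIF value = EXW price + inland to port + export clearance + origin terminal + freight + insurance = 306023.05 + 1297.58 + 222.28 + 184.65 + 3315.41 + 337.15 = 311380.12
Ad valorem component: 311380.12 × 7% = 21796.61
Specific component: 1405 × 4.19 = 5886.95
Import duty = 21796.61 + 5886.95 = 27683.56
Buyer bears: inland to port 1297.58 + export clearance 222.28 + origin terminal 184.65 + freight 3315.41 + insurance 337.15 + delivery 2022.89 + duty 27683.56 = 35063.52
Landed cost = invoice 306023.05 + 35063.52 = 341086.57

Total landed cost: USD 341086.57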